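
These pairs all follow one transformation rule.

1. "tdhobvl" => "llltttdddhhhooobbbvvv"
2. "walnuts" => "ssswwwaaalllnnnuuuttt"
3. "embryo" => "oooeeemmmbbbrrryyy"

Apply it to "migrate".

eeemmmiiigggrrraaattt

The pattern: move the last character to the front, then repeat every character 3 times.
For "migrate" the result is "eeemmmiiigggrrraaattt".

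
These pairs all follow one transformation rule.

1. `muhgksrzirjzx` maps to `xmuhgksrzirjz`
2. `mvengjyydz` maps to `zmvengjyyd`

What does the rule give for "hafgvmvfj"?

jhafgvmvf

In each case the input is transformed by: move the last character to the front.
For "hafgvmvfj" the result is "jhafgvmvf".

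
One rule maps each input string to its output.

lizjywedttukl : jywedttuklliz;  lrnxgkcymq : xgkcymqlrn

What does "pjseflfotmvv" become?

The rule is to move the first 3 characters to the end (rotate left by 3).
Applying that to "pjseflfotmvv" gives "eflfotmvvpjs".

eflfotmvvpjs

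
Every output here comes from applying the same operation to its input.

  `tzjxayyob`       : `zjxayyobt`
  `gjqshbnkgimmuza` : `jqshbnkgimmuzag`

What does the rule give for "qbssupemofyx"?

bssupemofyxq

Looking at the pairs, the operation is to move the first character to the end.
For "qbssupemofyx" the result is "bssupemofyxq".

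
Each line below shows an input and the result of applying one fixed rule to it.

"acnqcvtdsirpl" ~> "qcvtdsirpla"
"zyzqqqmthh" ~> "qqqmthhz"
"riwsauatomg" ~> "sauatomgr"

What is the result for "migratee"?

Rule — move the first 3 characters to the end (rotate left by 3), then delete the last 2 characters.
Working it through for "migratee": intermediate "rateemig", final "rateem".

rateem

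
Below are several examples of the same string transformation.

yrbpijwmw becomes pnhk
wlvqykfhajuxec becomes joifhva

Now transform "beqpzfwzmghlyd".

cndxejb

The pattern: shift every letter 2 places backward in the alphabet (wrapping around), then keep every other character starting from the second (positions 2nd, 4th, 6th, ...).
"beqpzfwzmghlyd" → "zconxduxkefjwb" → "cndxejb".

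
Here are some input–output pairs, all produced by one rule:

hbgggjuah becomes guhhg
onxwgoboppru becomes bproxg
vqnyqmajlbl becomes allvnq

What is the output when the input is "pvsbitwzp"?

iwpps

The pattern: keep every other character starting from the first (positions 1st, 3rd, 5th, ...), then move the last 3 characters to the front (rotate right by 3).
For "pvsbitwzp", step one produces "psiwp"; step two turns that into "iwpps".
(Check on "hbgggjuah": → "hgguh" → "guhhg" ✓)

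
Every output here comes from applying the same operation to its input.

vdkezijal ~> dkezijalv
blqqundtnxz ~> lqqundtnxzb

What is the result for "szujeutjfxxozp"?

The rule is to move the first character to the end.
For "szujeutjfxxozp" the result is "zujeutjfxxozps".

zujeutjfxxozps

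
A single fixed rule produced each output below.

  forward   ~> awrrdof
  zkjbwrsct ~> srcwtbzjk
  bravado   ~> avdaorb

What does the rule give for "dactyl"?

Rule — move the last 3 characters to the front (rotate right by 3), then take characters alternately from the front and the back (1st, last, 2nd, 2nd-last, ...).
On "dactyl": the first step gives "tyldac", and the second then gives "tcyald".

tcyald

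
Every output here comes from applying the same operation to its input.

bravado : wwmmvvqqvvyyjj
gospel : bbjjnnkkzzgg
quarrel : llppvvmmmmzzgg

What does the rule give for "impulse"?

ddhhkkppggnnzz

Rule — shift every letter 5 places backward in the alphabet (wrapping around), then double every character.
Applying both steps to "impulse": "dhkpgnz", then "ddhhkkppggnnzz".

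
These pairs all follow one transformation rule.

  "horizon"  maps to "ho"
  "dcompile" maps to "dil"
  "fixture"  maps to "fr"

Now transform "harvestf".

hst

Rule — swap each adjacent pair of characters (1↔2, 3↔4, ...), then keep one character in every 3, starting at position 2 (positions 2nd, 5th, 8th, ...).
Working it through for "harvestf": intermediate "ahvrseft", final "hst".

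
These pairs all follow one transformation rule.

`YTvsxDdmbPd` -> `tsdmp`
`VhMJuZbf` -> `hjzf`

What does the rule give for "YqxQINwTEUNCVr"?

The pattern: keep every other character starting from the second (positions 2nd, 4th, 6th, ...), then convert every letter to lowercase.
On "YqxQINwTEUNCVr": the first step gives "qQNTUCr", and the second then gives "qqntucr".
(Check on "VhMJuZbf": → "hJZf" → "hjzf" ✓)

qqntucr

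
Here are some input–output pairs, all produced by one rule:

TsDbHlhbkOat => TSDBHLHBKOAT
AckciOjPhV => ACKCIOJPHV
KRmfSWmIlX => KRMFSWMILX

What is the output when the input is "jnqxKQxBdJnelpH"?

JNQXKQXBDJNELPH

Each output is the input with this applied: convert every letter to uppercase.
Doing the same to "jnqxKQxBdJnelpH": "JNQXKQXBDJNELPH".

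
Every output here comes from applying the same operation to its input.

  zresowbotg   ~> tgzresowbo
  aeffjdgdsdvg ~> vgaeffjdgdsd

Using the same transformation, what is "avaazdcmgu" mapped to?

What's happening: move the last 2 characters to the front (rotate right by 2).
On "avaazdcmgu" that produces "guavaazdcm".

guavaazdcm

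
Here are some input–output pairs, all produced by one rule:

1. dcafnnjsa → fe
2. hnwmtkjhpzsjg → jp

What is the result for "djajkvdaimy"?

The pattern: shift every letter 2 places forward in the alphabet (wrapping around), then keep only the first 2 characters.
"djajkvdaimy" → "flclmxfckoa" → "fl".
(Check on "hnwmtkjhpzsjg": → "jpyovmljrbuli" → "jp" ✓)

fl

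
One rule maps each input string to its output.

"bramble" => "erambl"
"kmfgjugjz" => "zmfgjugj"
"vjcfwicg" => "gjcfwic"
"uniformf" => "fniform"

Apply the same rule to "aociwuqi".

The transformation: delete the first character, then move the last character to the front.
Starting from "aociwuqi": after the first operation, "ociwuqi"; after the second, "iociwuq".

iociwuq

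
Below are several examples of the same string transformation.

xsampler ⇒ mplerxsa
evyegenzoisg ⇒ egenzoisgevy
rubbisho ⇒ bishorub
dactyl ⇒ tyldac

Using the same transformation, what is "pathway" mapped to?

hwaypat

Rule — move the first 3 characters to the end (rotate left by 3).
"pathway" → "hwaypat".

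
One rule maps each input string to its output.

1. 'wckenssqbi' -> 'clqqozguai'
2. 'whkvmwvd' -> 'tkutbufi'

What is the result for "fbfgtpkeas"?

ernicyqdzd

Looking at the pairs, the operation is to move the first 3 characters to the end (rotate left by 3), then shift every letter 2 places backward in the alphabet (wrapping around).
On "fbfgtpkeas": the first step gives "gtpkeasfbf", and the second then gives "ernicyqdzd".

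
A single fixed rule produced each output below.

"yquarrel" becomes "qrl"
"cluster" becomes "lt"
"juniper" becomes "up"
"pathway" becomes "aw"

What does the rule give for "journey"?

Each output is the input with this applied: keep one character in every 3, starting at position 2 (positions 2nd, 5th, 8th, ...).
On "journey" that produces "on".

on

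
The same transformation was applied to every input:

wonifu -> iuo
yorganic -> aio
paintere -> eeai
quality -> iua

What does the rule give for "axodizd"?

Each output is the input with this applied: move the first 3 characters to the end (rotate left by 3), then keep only the vowels.
For "axodizd", step one produces "dizdaxo"; step two turns that into "iao".

iao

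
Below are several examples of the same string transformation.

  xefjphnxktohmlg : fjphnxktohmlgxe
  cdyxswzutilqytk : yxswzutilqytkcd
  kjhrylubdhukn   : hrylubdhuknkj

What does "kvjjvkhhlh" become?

jjvkhhlhkv

Rule — move the first 2 characters to the end (rotate left by 2).
Applying that to "kvjjvkhhlh" gives "jjvkhhlhkv".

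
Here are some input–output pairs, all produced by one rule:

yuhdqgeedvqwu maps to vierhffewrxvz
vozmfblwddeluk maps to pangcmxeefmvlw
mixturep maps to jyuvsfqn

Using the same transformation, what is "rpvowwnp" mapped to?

Each output is the input with this applied: shift every letter 1 place forward in the alphabet (wrapping around), then move the first character to the end.
Applying that to "rpvowwnp" gives "qwpxxoqs".

qwpxxoqs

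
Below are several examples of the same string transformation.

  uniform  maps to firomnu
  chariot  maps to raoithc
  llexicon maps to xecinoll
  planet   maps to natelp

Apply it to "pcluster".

ultsrecp

What's happening: swap each adjacent pair of characters (1↔2, 3↔4, ...), then move the first 2 characters to the end (rotate left by 2).
Starting from "pcluster": after the first operation, "cpultsre"; after the second, "ultsrecp".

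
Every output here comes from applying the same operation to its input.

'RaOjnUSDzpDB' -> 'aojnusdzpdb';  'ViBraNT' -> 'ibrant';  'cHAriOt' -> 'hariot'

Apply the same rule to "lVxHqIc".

vxhqic

Rule — delete the first character, then convert every letter to lowercase.
On "lVxHqIc": the first step gives "VxHqIc", and the second then gives "vxhqic".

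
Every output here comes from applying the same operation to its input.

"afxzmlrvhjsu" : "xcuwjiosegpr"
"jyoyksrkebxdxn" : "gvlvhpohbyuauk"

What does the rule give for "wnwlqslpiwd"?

The pattern: shift every letter 3 places backward in the alphabet (wrapping around).
For "wnwlqslpiwd" the result is "tktinpimfta".

tktinpimfta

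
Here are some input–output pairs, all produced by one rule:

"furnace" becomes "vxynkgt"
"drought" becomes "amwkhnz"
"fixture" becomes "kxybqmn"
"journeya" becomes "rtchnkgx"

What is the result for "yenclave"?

oxrxgvet

Each output is the input with this applied: shift every letter 7 places backward in the alphabet (wrapping around), then move the last 2 characters to the front (rotate right by 2).
On "yenclave": the first step gives "rxgvetox", and the second then gives "oxrxgvet".
(Check on "furnace": → "ynkgtvx" → "vxynkgt" ✓)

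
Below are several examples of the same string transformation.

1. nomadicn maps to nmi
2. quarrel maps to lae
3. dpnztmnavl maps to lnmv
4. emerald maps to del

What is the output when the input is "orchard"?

Looking at the pairs, the operation is to move the last character to the front, then keep one character in every 3, starting at position 1 (positions 1st, 4th, 7th, ...).
"orchard" → "dorchar" → "dcr".

dcr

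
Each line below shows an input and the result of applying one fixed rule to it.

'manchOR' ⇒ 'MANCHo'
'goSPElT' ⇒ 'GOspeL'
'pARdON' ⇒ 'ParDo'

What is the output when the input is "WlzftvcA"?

wLZFTVC

The rule is to delete the last character, then flip the case of every letter.
"WlzftvcA" → "Wlzftvc" → "wLZFTVC".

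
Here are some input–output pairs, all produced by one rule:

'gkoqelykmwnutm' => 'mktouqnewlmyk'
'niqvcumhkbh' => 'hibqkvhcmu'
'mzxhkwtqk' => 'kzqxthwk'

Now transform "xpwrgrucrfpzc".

cpzwprfgrrcu

The transformation: take characters alternately from the front and the back (1st, last, 2nd, 2nd-last, ...), then delete the first character.
Working it through for "xpwrgrucrfpzc": intermediate "xcpzwprfgrrcu", final "cpzwprfgrrcu".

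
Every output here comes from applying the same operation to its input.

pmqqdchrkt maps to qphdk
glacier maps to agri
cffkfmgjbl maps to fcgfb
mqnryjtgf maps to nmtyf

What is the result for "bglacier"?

The pattern: keep every other character starting from the first (positions 1st, 3rd, 5th, ...), then swap each adjacent pair of characters (1↔2, 3↔4, ...).
Applying both steps to "bglacier": "blce", then "lbec".

lbec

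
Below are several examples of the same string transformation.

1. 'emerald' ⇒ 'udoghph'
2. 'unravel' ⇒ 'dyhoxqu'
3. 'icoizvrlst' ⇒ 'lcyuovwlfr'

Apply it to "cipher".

khufls

In each case the input is transformed by: move the first 3 characters to the end (rotate left by 3), then shift every letter 3 places forward in the alphabet (wrapping around).
Applying both steps to "cipher": "hercip", then "khufls".
(Check on "unravel": → "avelunr" → "dyhoxqu" ✓)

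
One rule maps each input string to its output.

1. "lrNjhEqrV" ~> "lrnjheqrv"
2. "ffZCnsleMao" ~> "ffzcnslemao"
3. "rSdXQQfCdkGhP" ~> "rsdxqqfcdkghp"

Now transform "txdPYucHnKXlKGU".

The pattern: convert every letter to lowercase.
So "txdPYucHnKXlKGU" becomes "txdpyuchnkxlkgu".

txdpyuchnkxlkgu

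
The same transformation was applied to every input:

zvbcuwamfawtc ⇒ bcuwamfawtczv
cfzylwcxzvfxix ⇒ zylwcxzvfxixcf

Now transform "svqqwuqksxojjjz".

qqwuqksxojjjzsv

Looking at the pairs, the operation is to move the first 2 characters to the end (rotate left by 2).
On "svqqwuqksxojjjz" that produces "qqwuqksxojjjzsv".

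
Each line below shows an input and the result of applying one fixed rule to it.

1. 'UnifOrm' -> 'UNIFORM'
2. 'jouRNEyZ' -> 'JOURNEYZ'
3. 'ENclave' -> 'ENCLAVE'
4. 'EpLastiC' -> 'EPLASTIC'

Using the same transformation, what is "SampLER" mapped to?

Rule — convert every letter to uppercase.
On "SampLER" that produces "SAMPLER".

SAMPLER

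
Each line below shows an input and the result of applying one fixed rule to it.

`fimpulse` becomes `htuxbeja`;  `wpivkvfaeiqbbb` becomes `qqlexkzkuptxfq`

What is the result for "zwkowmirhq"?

In each case the input is transformed by: move the last 2 characters to the front (rotate right by 2), then shift every letter 11 places backward in the alphabet (wrapping around).
"zwkowmirhq" → "hqzwkowmir" → "wfolzdlbxg".

wfolzdlbxg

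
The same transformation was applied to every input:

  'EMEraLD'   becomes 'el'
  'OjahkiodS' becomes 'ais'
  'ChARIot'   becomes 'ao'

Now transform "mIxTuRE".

The rule is to keep one character in every 3, starting at position 3 (positions 3rd, 6th, 9th, ...), then convert every letter to lowercase.
For "mIxTuRE", step one produces "xR"; step two turns that into "xr".

xr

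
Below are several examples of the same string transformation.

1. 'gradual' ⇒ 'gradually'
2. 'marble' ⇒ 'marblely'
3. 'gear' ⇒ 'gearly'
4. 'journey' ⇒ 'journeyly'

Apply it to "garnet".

garnetly

What's happening: append "ly".
Doing the same to "garnet": "garnetly".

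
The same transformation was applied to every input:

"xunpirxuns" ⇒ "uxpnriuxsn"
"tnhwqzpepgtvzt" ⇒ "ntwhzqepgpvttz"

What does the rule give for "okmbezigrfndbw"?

Each output is the input with this applied: swap each adjacent pair of characters (1↔2, 3↔4, ...).
So "okmbezigrfndbw" becomes "kobmzegifrdnwb".

kobmzegifrdnwb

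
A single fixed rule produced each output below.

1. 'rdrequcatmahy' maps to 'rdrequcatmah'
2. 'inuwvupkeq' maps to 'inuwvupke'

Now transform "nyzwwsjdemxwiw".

Looking at the pairs, the operation is to delete the last character.
Applying that to "nyzwwsjdemxwiw" gives "nyzwwsjdemxwi".

nyzwwsjdemxwi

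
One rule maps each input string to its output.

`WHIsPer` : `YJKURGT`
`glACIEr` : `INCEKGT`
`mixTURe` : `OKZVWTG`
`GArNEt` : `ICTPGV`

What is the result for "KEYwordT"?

Rule — shift every letter 2 places forward in the alphabet (wrapping around), then convert every letter to uppercase.
"KEYwordT" → "MGAyqtfV" → "MGAYQTFV".

MGAYQTFV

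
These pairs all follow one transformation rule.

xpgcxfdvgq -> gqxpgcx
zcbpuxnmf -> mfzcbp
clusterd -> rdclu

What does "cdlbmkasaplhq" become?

hqcdlbmkas

The pattern: move the last 2 characters to the front (rotate right by 2), then delete the last 3 characters.
Working it through for "cdlbmkasaplhq": intermediate "hqcdlbmkasapl", final "hqcdlbmkas".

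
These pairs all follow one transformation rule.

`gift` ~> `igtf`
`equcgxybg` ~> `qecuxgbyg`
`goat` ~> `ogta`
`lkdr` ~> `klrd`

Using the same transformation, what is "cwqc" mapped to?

wccq

Rule — swap each adjacent pair of characters (1↔2, 3↔4, ...).
So "cwqc" becomes "wccq".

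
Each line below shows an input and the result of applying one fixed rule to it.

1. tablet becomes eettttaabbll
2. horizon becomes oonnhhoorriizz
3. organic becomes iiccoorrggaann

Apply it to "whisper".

eerrwwhhiisspp

In each case the input is transformed by: move the last 2 characters to the front (rotate right by 2), then double every character.
"whisper" → "erwhisp" → "eerrwwhhiisspp".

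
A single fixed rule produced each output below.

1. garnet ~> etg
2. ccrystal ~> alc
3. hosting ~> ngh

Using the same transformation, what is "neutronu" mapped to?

In each case the input is transformed by: move the first character to the end, then keep only the last 3 characters.
Starting from "neutronu": after the first operation, "eutronun"; after the second, "nun".

nun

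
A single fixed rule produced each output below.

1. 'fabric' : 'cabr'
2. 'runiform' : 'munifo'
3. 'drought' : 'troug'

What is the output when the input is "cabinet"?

The pattern: swap the first and last characters, then delete the last 2 characters.
Applying both steps to "cabinet": "tabinec", then "tabin".

tabin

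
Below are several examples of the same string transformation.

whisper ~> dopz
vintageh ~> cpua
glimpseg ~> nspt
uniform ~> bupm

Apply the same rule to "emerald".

Rule — shift every letter 7 places forward in the alphabet (wrapping around), then keep only the first 4 characters.
For "emerald", step one produces "ltlyhsk"; step two turns that into "ltly".
(Check on "vintageh": → "cpuahnlo" → "cpua" ✓)

ltly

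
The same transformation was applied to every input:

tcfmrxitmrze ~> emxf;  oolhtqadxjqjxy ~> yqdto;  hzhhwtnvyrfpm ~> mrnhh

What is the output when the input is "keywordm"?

Rule — reverse the string, then keep one character in every 3, starting at position 1 (positions 1st, 4th, 7th, ...).
Starting from "keywordm": after the first operation, "mdrowyek"; after the second, "moe".

moe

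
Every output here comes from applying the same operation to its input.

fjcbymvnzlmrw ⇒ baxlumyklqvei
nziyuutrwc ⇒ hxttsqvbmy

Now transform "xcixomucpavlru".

hwnltbozukqtwb

Rule — shift every letter 1 place backward in the alphabet (wrapping around), then move the first 2 characters to the end (rotate left by 2).
"xcixomucpavlru" → "wbhwnltbozukqt" → "hwnltbozukqtwb".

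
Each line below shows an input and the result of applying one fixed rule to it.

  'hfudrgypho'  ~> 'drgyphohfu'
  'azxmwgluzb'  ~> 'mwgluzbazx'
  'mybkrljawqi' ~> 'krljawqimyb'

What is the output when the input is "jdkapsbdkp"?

Looking at the pairs, the operation is to move the first 3 characters to the end (rotate left by 3).
For "jdkapsbdkp" the result is "apsbdkpjdk".

apsbdkpjdk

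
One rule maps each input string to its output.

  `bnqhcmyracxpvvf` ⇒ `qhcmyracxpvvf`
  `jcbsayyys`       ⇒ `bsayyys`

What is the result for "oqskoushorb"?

skoushorb

The rule is to delete the first 2 characters.
For "oqskoushorb" the result is "skoushorb".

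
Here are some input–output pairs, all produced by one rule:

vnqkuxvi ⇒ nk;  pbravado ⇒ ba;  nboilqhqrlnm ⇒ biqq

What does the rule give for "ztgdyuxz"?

The pattern: delete the last 3 characters, then keep every other character starting from the second (positions 2nd, 4th, 6th, ...).
For "ztgdyuxz", step one produces "ztgdy"; step two turns that into "td".

td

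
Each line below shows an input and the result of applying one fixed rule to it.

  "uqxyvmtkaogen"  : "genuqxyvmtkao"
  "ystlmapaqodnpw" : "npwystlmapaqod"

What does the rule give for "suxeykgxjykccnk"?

Each output is the input with this applied: move the last 3 characters to the front (rotate right by 3).
"suxeykgxjykccnk" → "cnksuxeykgxjykc".

cnksuxeykgxjykc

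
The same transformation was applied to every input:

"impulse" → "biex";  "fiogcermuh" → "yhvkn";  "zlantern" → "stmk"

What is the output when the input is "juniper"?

The transformation: keep every other character starting from the first (positions 1st, 3rd, 5th, ...), then shift every letter 7 places backward in the alphabet (wrapping around).
Applying that to "juniper" gives "cgik".

cgik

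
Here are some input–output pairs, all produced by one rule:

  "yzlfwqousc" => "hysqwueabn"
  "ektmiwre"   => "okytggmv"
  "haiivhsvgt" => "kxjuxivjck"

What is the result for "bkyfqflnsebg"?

Each output is the input with this applied: shift every letter 2 places forward in the alphabet (wrapping around), then move the first 3 characters to the end (rotate left by 3).
Starting from "bkyfqflnsebg": after the first operation, "dmahshnpugdi"; after the second, "hshnpugdidma".
(Check on "yzlfwqousc": → "abnhysqwue" → "hysqwueabn" ✓)

hshnpugdidma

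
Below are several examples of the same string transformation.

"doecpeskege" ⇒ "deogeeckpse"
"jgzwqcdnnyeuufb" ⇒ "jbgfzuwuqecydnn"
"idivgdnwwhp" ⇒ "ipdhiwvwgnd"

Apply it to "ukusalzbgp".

The rule is to take characters alternately from the front and the back (1st, last, 2nd, 2nd-last, ...).
"ukusalzbgp" → "upkgubszal".

upkgubszal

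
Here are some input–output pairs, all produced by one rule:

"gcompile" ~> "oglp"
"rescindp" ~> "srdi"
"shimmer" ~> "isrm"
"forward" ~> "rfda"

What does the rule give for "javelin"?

What's happening: keep every other character starting from the first (positions 1st, 3rd, 5th, ...), then swap each adjacent pair of characters (1↔2, 3↔4, ...).
Working it through for "javelin": intermediate "jvln", final "vjnl".

vjnl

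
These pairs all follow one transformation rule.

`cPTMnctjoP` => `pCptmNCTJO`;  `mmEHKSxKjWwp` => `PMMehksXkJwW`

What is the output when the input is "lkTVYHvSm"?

The transformation: move the last character to the front, then flip the case of every letter.
"lkTVYHvSm" → "mlkTVYHvS" → "MLKtvyhVs".

MLKtvyhVs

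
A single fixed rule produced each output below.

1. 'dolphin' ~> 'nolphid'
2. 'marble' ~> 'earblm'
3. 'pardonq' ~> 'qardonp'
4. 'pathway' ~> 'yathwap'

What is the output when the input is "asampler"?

rsamplea

Each output is the input with this applied: swap the first and last characters.
On "asampler" that produces "rsamplea".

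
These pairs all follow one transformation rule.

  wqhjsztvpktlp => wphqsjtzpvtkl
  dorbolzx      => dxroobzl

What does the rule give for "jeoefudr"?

In each case the input is transformed by: move the last character to the front, then swap each adjacent pair of characters (1↔2, 3↔4, ...).
For "jeoefudr", step one produces "rjeoefud"; step two turns that into "jroefedu".

jroefedu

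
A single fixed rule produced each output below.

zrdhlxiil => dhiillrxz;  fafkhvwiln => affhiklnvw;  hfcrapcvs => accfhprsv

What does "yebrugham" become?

Rule — sort the characters into alphabetical order.
For "yebrugham" the result is "abeghmruy".

abeghmruy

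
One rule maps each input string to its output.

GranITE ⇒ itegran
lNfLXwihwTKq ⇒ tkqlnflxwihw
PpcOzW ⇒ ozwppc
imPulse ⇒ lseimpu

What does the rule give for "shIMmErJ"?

The transformation: move the last 3 characters to the front (rotate right by 3), then convert every letter to lowercase.
Working it through for "shIMmErJ": intermediate "ErJshIMm", final "erjshimm".

erjshimm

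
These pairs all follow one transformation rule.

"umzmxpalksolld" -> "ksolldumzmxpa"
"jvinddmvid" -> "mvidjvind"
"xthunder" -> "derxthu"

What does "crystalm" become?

almcrys

What's happening: swap the front and back halves of the string, then delete the first character.
Starting from "crystalm": after the first operation, "talmcrys"; after the second, "almcrys".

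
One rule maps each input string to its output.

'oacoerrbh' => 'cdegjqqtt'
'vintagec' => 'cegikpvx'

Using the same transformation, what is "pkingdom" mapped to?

fikmopqr

The transformation: sort the characters into alphabetical order, then shift every letter 2 places forward in the alphabet (wrapping around).
"pkingdom" → "dgikmnop" → "fikmopqr".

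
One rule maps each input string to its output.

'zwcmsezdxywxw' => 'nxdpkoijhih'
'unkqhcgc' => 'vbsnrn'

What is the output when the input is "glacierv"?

lntpcg

What's happening: delete the first 2 characters, then shift every letter 11 places forward in the alphabet (wrapping around).
Starting from "glacierv": after the first operation, "acierv"; after the second, "lntpcg".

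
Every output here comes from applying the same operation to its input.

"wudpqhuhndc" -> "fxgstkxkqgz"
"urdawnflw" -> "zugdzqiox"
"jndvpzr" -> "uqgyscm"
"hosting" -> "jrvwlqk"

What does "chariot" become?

The transformation: shift every letter 3 places forward in the alphabet (wrapping around), then swap the first and last characters.
On "chariot": the first step gives "fkdulrw", and the second then gives "wkdulrf".
(Check on "jndvpzr": → "mqgyscu" → "uqgyscm" ✓)

wkdulrf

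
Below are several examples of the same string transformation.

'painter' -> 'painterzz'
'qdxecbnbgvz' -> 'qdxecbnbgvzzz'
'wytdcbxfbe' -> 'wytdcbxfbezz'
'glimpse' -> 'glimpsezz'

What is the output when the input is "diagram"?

The pattern: append "zz".
On "diagram" that produces "diagramzz".

diagramzz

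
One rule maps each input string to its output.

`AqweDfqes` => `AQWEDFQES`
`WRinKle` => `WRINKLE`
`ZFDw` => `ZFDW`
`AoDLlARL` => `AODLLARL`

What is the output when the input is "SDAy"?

SDAY

What's happening: convert every letter to uppercase.
So "SDAy" becomes "SDAY".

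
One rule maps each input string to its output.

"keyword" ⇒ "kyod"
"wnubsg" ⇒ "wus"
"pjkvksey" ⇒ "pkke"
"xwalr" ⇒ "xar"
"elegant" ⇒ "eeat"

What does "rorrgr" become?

rrg

Each output is the input with this applied: keep every other character starting from the first (positions 1st, 3rd, 5th, ...).
For "rorrgr" the result is "rrg".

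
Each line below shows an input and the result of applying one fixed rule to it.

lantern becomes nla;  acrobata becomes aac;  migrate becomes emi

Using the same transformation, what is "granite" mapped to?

egr

Each output is the input with this applied: move the last character to the front, then keep only the first 3 characters.
So "granite" becomes "egr".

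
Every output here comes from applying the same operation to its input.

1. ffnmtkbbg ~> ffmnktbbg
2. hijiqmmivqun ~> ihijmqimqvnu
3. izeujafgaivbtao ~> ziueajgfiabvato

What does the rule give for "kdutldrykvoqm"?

dktudlyrvkqom

In each case the input is transformed by: swap each adjacent pair of characters (1↔2, 3↔4, ...).
Applying that to "kdutldrykvoqm" gives "dktudlyrvkqom".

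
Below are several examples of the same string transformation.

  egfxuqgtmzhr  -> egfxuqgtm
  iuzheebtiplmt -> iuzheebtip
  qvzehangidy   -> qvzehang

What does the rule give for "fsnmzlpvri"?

What's happening: delete the last 3 characters.
On "fsnmzlpvri" that produces "fsnmzlp".

fsnmzlp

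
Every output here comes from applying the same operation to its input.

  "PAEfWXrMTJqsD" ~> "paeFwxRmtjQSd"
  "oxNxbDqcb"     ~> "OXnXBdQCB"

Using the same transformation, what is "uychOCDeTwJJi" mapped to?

UYCHocdEtWjjI

The rule is to flip the case of every letter.
On "uychOCDeTwJJi" that produces "UYCHocdEtWjjI".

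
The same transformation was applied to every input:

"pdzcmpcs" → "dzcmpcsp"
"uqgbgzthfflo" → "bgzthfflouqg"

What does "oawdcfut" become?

The rule is to swap the front and back halves of the string, then move the last 3 characters to the front (rotate right by 3).
On "oawdcfut" that produces "awdcfuto".
(Check on "uqgbgzthfflo": → "thfflouqgbgz" → "bgzthfflouqg" ✓)

awdcfuto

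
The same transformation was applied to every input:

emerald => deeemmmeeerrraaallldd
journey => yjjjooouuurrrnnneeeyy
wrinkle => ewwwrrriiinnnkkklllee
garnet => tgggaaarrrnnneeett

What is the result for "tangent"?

ttttaaannngggeeennntt

Looking at the pairs, the operation is to repeat every character 3 times, then move the last character to the front.
Applying that to "tangent" gives "ttttaaannngggeeennntt".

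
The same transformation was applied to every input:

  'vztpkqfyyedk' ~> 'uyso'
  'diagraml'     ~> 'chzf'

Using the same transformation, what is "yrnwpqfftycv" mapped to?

xqmv

In each case the input is transformed by: shift every letter 1 place backward in the alphabet (wrapping around), then keep only the first 4 characters.
Applying both steps to "yrnwpqfftycv": "xqmvopeesxbu", then "xqmv".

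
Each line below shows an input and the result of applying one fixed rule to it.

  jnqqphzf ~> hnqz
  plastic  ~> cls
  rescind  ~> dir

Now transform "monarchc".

chnr

Each output is the input with this applied: sort the characters into alphabetical order, then keep every other character starting from the second (positions 2nd, 4th, 6th, ...).
"monarchc" → "acchmnor" → "chnr".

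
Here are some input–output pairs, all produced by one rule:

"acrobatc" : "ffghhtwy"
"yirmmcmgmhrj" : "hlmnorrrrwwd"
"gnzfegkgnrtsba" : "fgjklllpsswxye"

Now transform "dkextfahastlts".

The pattern: sort the characters into alphabetical order, then shift every letter 5 places forward in the alphabet (wrapping around).
On "dkextfahastlts": the first step gives "aadefhklsstttx", and the second then gives "ffijkmpqxxyyyc".
(Check on "gnzfegkgnrtsba": → "abefgggknnrstz" → "fgjklllpsswxye" ✓)

ffijkmpqxxyyyc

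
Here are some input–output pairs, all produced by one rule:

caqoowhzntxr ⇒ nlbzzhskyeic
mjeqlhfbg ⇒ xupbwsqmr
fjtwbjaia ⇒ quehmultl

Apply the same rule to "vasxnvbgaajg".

Looking at the pairs, the operation is to shift every letter 11 places forward in the alphabet (wrapping around).
Doing the same to "vasxnvbgaajg": "gldiygmrllur".

gldiygmrllur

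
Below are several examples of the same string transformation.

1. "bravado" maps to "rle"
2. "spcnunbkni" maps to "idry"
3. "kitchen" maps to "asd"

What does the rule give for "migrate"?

In each case the input is transformed by: keep one character in every 3, starting at position 1 (positions 1st, 4th, 7th, ...), then shift every letter 10 places backward in the alphabet (wrapping around).
"migrate" → "mre" → "chu".
(Check on "bravado": → "bvo" → "rle" ✓)

chu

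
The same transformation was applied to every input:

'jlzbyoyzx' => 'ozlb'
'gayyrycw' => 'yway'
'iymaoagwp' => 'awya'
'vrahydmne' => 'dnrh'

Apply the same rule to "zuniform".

omui

The pattern: keep every other character starting from the second (positions 2nd, 4th, 6th, ...), then swap the front and back halves of the string.
Working it through for "zuniform": intermediate "uiom", final "omui".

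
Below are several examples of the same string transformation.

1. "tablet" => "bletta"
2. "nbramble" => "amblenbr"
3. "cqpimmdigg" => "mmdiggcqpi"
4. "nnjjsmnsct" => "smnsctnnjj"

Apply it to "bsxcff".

The pattern: swap the front and back halves of the string, then move the last character to the front.
Working it through for "bsxcff": intermediate "cffbsx", final "xcffbs".

xcffbs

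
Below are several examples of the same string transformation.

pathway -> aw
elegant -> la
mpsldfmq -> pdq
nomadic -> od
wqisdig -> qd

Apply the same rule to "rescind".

ei

The transformation: keep one character in every 3, starting at position 2 (positions 2nd, 5th, 8th, ...).
For "rescind" the result is "ei".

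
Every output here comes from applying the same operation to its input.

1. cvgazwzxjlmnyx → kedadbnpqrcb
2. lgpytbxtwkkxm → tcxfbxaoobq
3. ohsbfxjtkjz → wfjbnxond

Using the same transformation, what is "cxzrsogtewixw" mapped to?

What's happening: delete the first 2 characters, then shift every letter 4 places forward in the alphabet (wrapping around).
Doing the same to "cxzrsogtewixw": "dvwskxiamba".

dvwskxiamba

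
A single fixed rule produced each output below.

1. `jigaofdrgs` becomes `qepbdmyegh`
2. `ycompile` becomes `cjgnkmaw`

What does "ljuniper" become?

In each case the input is transformed by: shift every letter 2 places backward in the alphabet (wrapping around), then reverse the string.
Starting from "ljuniper": after the first operation, "jhslgncp"; after the second, "pcnglshj".

pcnglshj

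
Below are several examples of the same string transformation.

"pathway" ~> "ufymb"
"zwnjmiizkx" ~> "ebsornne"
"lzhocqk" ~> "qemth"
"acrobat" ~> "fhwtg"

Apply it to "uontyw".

ztsy

In each case the input is transformed by: shift every letter 5 places forward in the alphabet (wrapping around), then delete the last 2 characters.
Applying both steps to "uontyw": "ztsydb", then "ztsy".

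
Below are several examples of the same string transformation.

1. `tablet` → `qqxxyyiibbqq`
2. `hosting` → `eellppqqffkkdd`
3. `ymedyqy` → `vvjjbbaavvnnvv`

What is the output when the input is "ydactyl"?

Rule — double every character, then shift every letter 3 places backward in the alphabet (wrapping around).
"ydactyl" → "yyddaaccttyyll" → "vvaaxxzzqqvvii".

vvaaxxzzqqvvii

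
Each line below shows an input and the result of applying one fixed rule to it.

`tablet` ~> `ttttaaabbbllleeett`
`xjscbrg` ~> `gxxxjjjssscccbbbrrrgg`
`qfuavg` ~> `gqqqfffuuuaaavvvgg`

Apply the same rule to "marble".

The rule is to repeat every character 3 times, then move the last character to the front.
On "marble" that produces "emmmaaarrrbbblllee".

emmmaaarrrbbblllee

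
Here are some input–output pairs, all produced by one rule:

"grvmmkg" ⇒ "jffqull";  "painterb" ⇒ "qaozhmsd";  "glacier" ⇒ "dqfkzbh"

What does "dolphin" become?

hmcnkog

The transformation: shift every letter 1 place backward in the alphabet (wrapping around), then move the last 2 characters to the front (rotate right by 2).
"dolphin" → "cnkoghm" → "hmcnkog".
(Check on "grvmmkg": → "fqulljf" → "jffqull" ✓)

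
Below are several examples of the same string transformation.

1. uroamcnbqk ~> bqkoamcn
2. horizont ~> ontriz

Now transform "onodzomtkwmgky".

The transformation: delete the first 2 characters, then move the last 3 characters to the front (rotate right by 3).
On "onodzomtkwmgky" that produces "gkyodzomtkwm".

gkyodzomtkwm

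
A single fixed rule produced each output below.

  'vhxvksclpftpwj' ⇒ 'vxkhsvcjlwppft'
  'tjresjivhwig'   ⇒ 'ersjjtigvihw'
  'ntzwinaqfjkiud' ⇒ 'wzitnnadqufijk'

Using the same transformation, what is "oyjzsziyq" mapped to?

zjsyzoiqy

The rule is to move the first 3 characters to the end (rotate left by 3), then take characters alternately from the front and the back (1st, last, 2nd, 2nd-last, ...).
Applying that to "oyjzsziyq" gives "zjsyzoiqy".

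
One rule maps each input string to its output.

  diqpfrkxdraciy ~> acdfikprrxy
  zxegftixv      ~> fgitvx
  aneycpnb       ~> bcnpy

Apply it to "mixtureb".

bertu

The rule is to delete the first 3 characters, then sort the characters into alphabetical order.
Working it through for "mixtureb": intermediate "tureb", final "bertu".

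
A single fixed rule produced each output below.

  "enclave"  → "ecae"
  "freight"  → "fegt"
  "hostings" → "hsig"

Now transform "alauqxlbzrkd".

aaqlzk

The rule is to keep every other character starting from the first (positions 1st, 3rd, 5th, ...).
Applying that to "alauqxlbzrkd" gives "aaqlzk".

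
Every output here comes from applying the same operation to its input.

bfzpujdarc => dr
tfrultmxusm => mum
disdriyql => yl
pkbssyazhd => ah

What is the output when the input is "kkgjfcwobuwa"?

wbw

In each case the input is transformed by: keep every other character starting from the first (positions 1st, 3rd, 5th, ...), then delete the first 3 characters.
"kkgjfcwobuwa" → "kgfwbw" → "wbw".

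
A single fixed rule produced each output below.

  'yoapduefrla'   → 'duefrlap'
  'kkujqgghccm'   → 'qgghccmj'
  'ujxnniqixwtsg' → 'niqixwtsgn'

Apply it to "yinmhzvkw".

hzvkwm

In each case the input is transformed by: delete the first 3 characters, then move the first character to the end.
Working it through for "yinmhzvkw": intermediate "mhzvkw", final "hzvkwm".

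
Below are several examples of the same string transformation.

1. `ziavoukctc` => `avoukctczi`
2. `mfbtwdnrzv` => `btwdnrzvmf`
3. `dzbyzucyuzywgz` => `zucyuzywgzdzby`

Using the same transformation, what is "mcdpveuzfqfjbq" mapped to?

The transformation: move the last 3 characters to the front (rotate right by 3), then swap the front and back halves of the string.
For "mcdpveuzfqfjbq", step one produces "jbqmcdpveuzfqf"; step two turns that into "veuzfqfjbqmcdp".

veuzfqfjbqmcdp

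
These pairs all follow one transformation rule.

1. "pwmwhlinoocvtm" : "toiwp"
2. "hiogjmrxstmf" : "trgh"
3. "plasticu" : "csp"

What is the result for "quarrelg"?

Each output is the input with this applied: keep one character in every 3, starting at position 1 (positions 1st, 4th, 7th, ...), then reverse the string.
For "quarrelg", step one produces "qrl"; step two turns that into "lrq".

lrq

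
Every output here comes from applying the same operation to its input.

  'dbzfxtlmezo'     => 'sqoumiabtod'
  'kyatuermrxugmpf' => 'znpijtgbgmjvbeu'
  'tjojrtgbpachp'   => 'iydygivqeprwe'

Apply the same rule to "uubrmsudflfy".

What's happening: shift every letter 11 places backward in the alphabet (wrapping around).
Applying that to "uubrmsudflfy" gives "jjqgbhjsuaun".

jjqgbhjsuaun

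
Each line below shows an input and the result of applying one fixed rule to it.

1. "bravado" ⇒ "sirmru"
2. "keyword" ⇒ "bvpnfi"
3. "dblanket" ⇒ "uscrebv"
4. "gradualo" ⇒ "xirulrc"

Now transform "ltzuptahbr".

In each case the input is transformed by: delete the last character, then shift every letter 9 places backward in the alphabet (wrapping around).
Applying that to "ltzuptahbr" gives "ckqlgkrys".

ckqlgkrys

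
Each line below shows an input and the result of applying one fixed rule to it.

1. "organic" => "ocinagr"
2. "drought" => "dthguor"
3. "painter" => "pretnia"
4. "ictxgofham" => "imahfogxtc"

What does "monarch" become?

In each case the input is transformed by: reverse the string, then move the last character to the front.
On "monarch" that produces "mhcrano".

mhcrano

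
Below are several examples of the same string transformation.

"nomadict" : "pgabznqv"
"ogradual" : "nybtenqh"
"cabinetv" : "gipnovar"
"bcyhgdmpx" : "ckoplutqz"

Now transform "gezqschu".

The rule is to move the last 2 characters to the front (rotate right by 2), then shift every letter 13 places forward in the alphabet (wrapping around) — i.e. ROT13.
Starting from "gezqschu": after the first operation, "hugezqsc"; after the second, "uhtrmdfp".

uhtrmdfp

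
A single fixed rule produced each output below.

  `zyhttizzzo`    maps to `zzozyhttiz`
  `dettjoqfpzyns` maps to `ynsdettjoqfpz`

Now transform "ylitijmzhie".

In each case the input is transformed by: move the last 3 characters to the front (rotate right by 3).
On "ylitijmzhie" that produces "hieylitijmz".

hieylitijmz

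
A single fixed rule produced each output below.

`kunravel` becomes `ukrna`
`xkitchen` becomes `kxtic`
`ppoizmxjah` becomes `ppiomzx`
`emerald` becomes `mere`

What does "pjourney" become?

jpuor

Rule — delete the last 3 characters, then swap each adjacent pair of characters (1↔2, 3↔4, ...).
Applying both steps to "pjourney": "pjour", then "jpuor".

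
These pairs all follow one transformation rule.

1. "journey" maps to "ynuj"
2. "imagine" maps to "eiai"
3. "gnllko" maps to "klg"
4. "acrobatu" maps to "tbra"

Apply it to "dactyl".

What's happening: keep every other character starting from the first (positions 1st, 3rd, 5th, ...), then reverse the string.
On "dactyl": the first step gives "dcy", and the second then gives "ycd".

ycd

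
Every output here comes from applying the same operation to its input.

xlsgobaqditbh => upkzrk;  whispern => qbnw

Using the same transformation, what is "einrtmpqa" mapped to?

In each case the input is transformed by: shift every letter 9 places forward in the alphabet (wrapping around), then keep every other character starting from the second (positions 2nd, 4th, 6th, ...).
Starting from "einrtmpqa": after the first operation, "nrwacvyzj"; after the second, "ravz".

ravz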